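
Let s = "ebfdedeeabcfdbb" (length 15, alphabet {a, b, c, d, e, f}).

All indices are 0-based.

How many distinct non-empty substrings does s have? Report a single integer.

rank | idx | suffix
   0 |   8 | abcfdbb
   1 |  14 | b
   2 |  13 | bb
   3 |   9 | bcfdbb
   4 |   1 | bfdedeeabcfdbb
   5 |  10 | cfdbb
   6 |  12 | dbb
   7 |   3 | dedeeabcfdbb
   8 |   5 | deeabcfdbb
   9 |   7 | eabcfdbb
  10 |   0 | ebfdedeeabcfdbb
  11 |   4 | edeeabcfdbb
  12 |   6 | eeabcfdbb
  13 |  11 | fdbb
  14 |   2 | fdedeeabcfdbb

SA = [8, 14, 13, 9, 1, 10, 12, 3, 5, 7, 0, 4, 6, 11, 2]
rank  pair      lcp
   1  s[8:],s[14:]  0  ''
   2  s[14:],s[13:]  1  'b'
   3  s[13:],s[9:]  1  'b'
   4  s[9:],s[1:]  1  'b'
   5  s[1:],s[10:]  0  ''
   6  s[10:],s[12:]  0  ''
   7  s[12:],s[3:]  1  'd'
   8  s[3:],s[5:]  2  'de'
   9  s[5:],s[7:]  0  ''
  10  s[7:],s[0:]  1  'e'
  11  s[0:],s[4:]  1  'e'
  12  s[4:],s[6:]  1  'e'
  13  s[6:],s[11:]  0  ''
  14  s[11:],s[2:]  2  'fd'

n(n+1)/2 = 15·16/2 = 120
Σ LCP = 0 + 0 + 1 + 1 + 1 + 0 + 0 + 1 + 2 + 0 + 1 + 1 + 1 + 0 + 2 = 11
distinct = 120 − 11 = 109

109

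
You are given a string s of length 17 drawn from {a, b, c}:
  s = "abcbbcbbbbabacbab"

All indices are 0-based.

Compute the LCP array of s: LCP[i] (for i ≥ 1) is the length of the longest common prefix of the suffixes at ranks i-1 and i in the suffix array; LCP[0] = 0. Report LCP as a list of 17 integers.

rank→(start, suffix):
  0 → (15, 'ab')
  1 → (10, 'abacbab')
  2 → (0, 'abcbbcbbbbabacbab')
  3 → (12, 'acbab')
  4 → (16, 'b')
  5 → (14, 'bab')
  6 → (9, 'babacbab')
  7 → (11, 'bacbab')
  8 → (8, 'bbabacbab')
  9 → (7, 'bbbabacbab')
  10 → (6, 'bbbbabacbab')
  11 → (3, 'bbcbbbbabacbab')
  12 → (4, 'bcbbbbabacbab')
  13 → (1, 'bcbbcbbbbabacbab')
  14 → (13, 'cbab')
  15 → (5, 'cbbbbabacbab')
  16 → (2, 'cbbcbbbbabacbab')

SA = [15, 10, 0, 12, 16, 14, 9, 11, 8, 7, 6, 3, 4, 1, 13, 5, 2]
rank  pair      lcp
   1  s[15:],s[10:]  2  'ab'
   2  s[10:],s[0:]  2  'ab'
   3  s[0:],s[12:]  1  'a'
   4  s[12:],s[16:]  0  ''
   5  s[16:],s[14:]  1  'b'
   6  s[14:],s[9:]  3  'bab'
   7  s[9:],s[11:]  2  'ba'
   8  s[11:],s[8:]  1  'b'
   9  s[8:],s[7:]  2  'bb'
  10  s[7:],s[6:]  3  'bbb'
  11  s[6:],s[3:]  2  'bb'
  12  s[3:],s[4:]  1  'b'
  13  s[4:],s[1:]  4  'bcbb'
  14  s[1:],s[13:]  0  ''
  15  s[13:],s[5:]  2  'cb'
  16  s[5:],s[2:]  3  'cbb'

[0, 2, 2, 1, 0, 1, 3, 2, 1, 2, 3, 2, 1, 4, 0, 2, 3]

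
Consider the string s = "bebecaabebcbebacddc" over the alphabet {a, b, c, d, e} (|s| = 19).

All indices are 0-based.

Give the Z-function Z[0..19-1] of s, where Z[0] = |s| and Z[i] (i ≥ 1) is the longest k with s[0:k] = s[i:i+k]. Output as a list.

Z[0]=19
i=1: i≥r, start 0; Z[1]=0
i=2: i≥r, start 0; Z[2]=2 scan→box=[2,4)
i=3: min(r-i=1, Z[1]=0)=0; Z[3]=0
i=4: i≥r, start 0; Z[4]=0
i=5: i≥r, start 0; Z[5]=0
i=6: i≥r, start 0; Z[6]=0
i=7: i≥r, start 0; Z[7]=3 scan→box=[7,10)
i=8: min(r-i=2, Z[1]=0)=0; Z[8]=0
i=9: min(r-i=1, Z[2]=2)=1; Z[9]=1
i=10: i≥r, start 0; Z[10]=0
i=11: i≥r, start 0; Z[11]=3 scan→box=[11,14)
i=12: min(r-i=2, Z[1]=0)=0; Z[12]=0
i=13: min(r-i=1, Z[2]=2)=1; Z[13]=1
i=14: i≥r, start 0; Z[14]=0
i=15: i≥r, start 0; Z[15]=0
i=16: i≥r, start 0; Z[16]=0
i=17: i≥r, start 0; Z[17]=0
i=18: i≥r, start 0; Z[18]=0

[19, 0, 2, 0, 0, 0, 0, 3, 0, 1, 0, 3, 0, 1, 0, 0, 0, 0, 0]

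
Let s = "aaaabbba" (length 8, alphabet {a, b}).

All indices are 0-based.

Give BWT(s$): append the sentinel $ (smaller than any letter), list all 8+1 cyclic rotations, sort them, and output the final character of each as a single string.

rank  rotation   last
    0  $aaaabbba  a
    1  a$aaaabbb  b
    2  aaaabbba$  $
    3  aaabbba$a  a
    4  aabbba$aa  a
    5  abbba$aaa  a
    6  ba$aaaabb  b
    7  bba$aaaab  b
    8  bbba$aaaa  a

ab$aaabba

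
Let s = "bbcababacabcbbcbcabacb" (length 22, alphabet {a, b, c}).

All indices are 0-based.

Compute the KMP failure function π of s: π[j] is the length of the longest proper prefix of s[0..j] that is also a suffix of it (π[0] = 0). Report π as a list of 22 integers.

[0, 1, 0, 0, 1, 0, 1, 0, 0, 0, 1, 0, 1, 2, 3, 1, 0, 0, 1, 0, 0, 1]

π[0] = 0
j=1 s[j]='b': π[1]=1 (border 'b')
j=2 s[j]='c': k: 1→0; π[2]=0 (border '')
j=3 s[j]='a': π[3]=0 (border '')
j=4 s[j]='b': π[4]=1 (border 'b')
j=5 s[j]='a': k: 1→0; π[5]=0 (border '')
j=6 s[j]='b': π[6]=1 (border 'b')
j=7 s[j]='a': k: 1→0; π[7]=0 (border '')
j=8 s[j]='c': π[8]=0 (border '')
j=9 s[j]='a': π[9]=0 (border '')
j=10 s[j]='b': π[10]=1 (border 'b')
j=11 s[j]='c': k: 1→0; π[11]=0 (border '')
j=12 s[j]='b': π[12]=1 (border 'b')
j=13 s[j]='b': π[13]=2 (border 'bb')
j=14 s[j]='c': π[14]=3 (border 'bbc')
j=15 s[j]='b': k: 3→0; π[15]=1 (border 'b')
j=16 s[j]='c': k: 1→0; π[16]=0 (border '')
j=17 s[j]='a': π[17]=0 (border '')
j=18 s[j]='b': π[18]=1 (border 'b')
j=19 s[j]='a': k: 1→0; π[19]=0 (border '')
j=20 s[j]='c': π[20]=0 (border '')
j=21 s[j]='b': π[21]=1 (border 'b')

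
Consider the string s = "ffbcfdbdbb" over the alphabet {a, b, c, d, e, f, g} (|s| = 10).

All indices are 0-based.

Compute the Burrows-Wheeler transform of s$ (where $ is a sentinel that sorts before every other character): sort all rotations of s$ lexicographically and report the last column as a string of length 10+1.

rank  rotation     last
    0  $ffbcfdbdbb  b
    1  b$ffbcfdbdb  b
    2  bb$ffbcfdbd  d
    3  bcfdbdbb$ff  f
    4  bdbb$ffbcfd  d
    5  cfdbdbb$ffb  b
    6  dbb$ffbcfdb  b
    7  dbdbb$ffbcf  f
    8  fbcfdbdbb$f  f
    9  fdbdbb$ffbc  c
   10  ffbcfdbdbb$  $

bbdfdbbffc$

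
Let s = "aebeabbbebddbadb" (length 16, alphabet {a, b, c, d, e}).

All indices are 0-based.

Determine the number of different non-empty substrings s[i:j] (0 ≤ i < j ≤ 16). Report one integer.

120

sorted suffixes:
  #0 SA[0]=4  'abbbebddbadb'
  #1 SA[1]=13  'adb'
  #2 SA[2]=0  'aebeabbbebddbadb'
  #3 SA[3]=15  'b'
  #4 SA[4]=12  'badb'
  #5 SA[5]=5  'bbbebddbadb'
  #6 SA[6]=6  'bbebddbadb'
  #7 SA[7]=9  'bddbadb'
  #8 SA[8]=2  'beabbbebddbadb'
  #9 SA[9]=7  'bebddbadb'
  #10 SA[10]=14  'db'
  #11 SA[11]=11  'dbadb'
  #12 SA[12]=10  'ddbadb'
  #13 SA[13]=3  'eabbbebddbadb'
  #14 SA[14]=8  'ebddbadb'
  #15 SA[15]=1  'ebeabbbebddbadb'

SA = [4, 13, 0, 15, 12, 5, 6, 9, 2, 7, 14, 11, 10, 3, 8, 1]
i: (SA[i-1],SA[i]) lcp shared
  1: (4,13) 1 'a'
  2: (13,0) 1 'a'
  3: (0,15) 0 ''
  4: (15,12) 1 'b'
  5: (12,5) 1 'b'
  6: (5,6) 2 'bb'
  7: (6,9) 1 'b'
  8: (9,2) 1 'b'
  9: (2,7) 2 'be'
  10: (7,14) 0 ''
  11: (14,11) 2 'db'
  12: (11,10) 1 'd'
  13: (10,3) 0 ''
  14: (3,8) 1 'e'
  15: (8,1) 2 'eb'

n(n+1)/2 = 16·17/2 = 136
Σ LCP = 0 + 1 + 1 + 0 + 1 + 1 + 2 + 1 + 1 + 2 + 0 + 2 + 1 + 0 + 1 + 2 = 16
distinct = 136 − 16 = 120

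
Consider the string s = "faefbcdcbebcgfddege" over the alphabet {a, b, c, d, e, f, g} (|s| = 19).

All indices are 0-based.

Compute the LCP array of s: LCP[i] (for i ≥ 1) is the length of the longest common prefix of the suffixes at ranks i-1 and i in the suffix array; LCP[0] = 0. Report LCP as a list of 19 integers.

rank→(start, suffix):
  0 → (1, 'aefbcdcbebcgfddege')
  1 → (4, 'bcdcbebcgfddege')
  2 → (10, 'bcgfddege')
  3 → (8, 'bebcgfddege')
  4 → (7, 'cbebcgfddege')
  5 → (5, 'cdcbebcgfddege')
  6 → (11, 'cgfddege')
  7 → (6, 'dcbebcgfddege')
  8 → (14, 'ddege')
  9 → (15, 'dege')
  10 → (18, 'e')
  11 → (9, 'ebcgfddege')
  12 → (2, 'efbcdcbebcgfddege')
  13 → (16, 'ege')
  14 → (0, 'faefbcdcbebcgfddege')
  15 → (3, 'fbcdcbebcgfddege')
  16 → (13, 'fddege')
  17 → (17, 'ge')
  18 → (12, 'gfddege')

SA = [1, 4, 10, 8, 7, 5, 11, 6, 14, 15, 18, 9, 2, 16, 0, 3, 13, 17, 12]
[i] adj suffixes → lcp
  [1] 1/4 → 0 ('')
  [2] 4/10 → 2 ('bc')
  [3] 10/8 → 1 ('b')
  [4] 8/7 → 0 ('')
  [5] 7/5 → 1 ('c')
  [6] 5/11 → 1 ('c')
  [7] 11/6 → 0 ('')
  [8] 6/14 → 1 ('d')
  [9] 14/15 → 1 ('d')
  [10] 15/18 → 0 ('')
  [11] 18/9 → 1 ('e')
  [12] 9/2 → 1 ('e')
  [13] 2/16 → 1 ('e')
  [14] 16/0 → 0 ('')
  [15] 0/3 → 1 ('f')
  [16] 3/13 → 1 ('f')
  [17] 13/17 → 0 ('')
  [18] 17/12 → 1 ('g')

[0, 0, 2, 1, 0, 1, 1, 0, 1, 1, 0, 1, 1, 1, 0, 1, 1, 0, 1]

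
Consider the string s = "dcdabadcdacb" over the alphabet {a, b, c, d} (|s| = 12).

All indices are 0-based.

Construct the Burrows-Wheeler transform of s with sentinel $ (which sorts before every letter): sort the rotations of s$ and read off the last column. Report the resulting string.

rank  rotation       last
    0  $dcdabadcdacb  b
    1  abadcdacb$dcd  d
    2  acb$dcdabadcd  d
    3  adcdacb$dcdab  b
    4  b$dcdabadcdac  c
    5  badcdacb$dcda  a
    6  cb$dcdabadcda  a
    7  cdabadcdacb$d  d
    8  cdacb$dcdabad  d
    9  dabadcdacb$dc  c
   10  dacb$dcdabadc  c
   11  dcdabadcdacb$  $
   12  dcdacb$dcdaba  a

bddbcaaddcc$a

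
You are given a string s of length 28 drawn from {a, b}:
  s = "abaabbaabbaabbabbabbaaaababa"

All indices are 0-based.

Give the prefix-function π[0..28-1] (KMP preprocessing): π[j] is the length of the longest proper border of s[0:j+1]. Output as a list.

π[0] = 0
j=1 s[j]='b': π[1]=0 (border '')
j=2 s[j]='a': π[2]=1 (border 'a')
j=3 s[j]='a': k: 1→0; π[3]=1 (border 'a')
j=4 s[j]='b': π[4]=2 (border 'ab')
j=5 s[j]='b': k: 2→0; π[5]=0 (border '')
j=6 s[j]='a': π[6]=1 (border 'a')
j=7 s[j]='a': k: 1→0; π[7]=1 (border 'a')
j=8 s[j]='b': π[8]=2 (border 'ab')
j=9 s[j]='b': k: 2→0; π[9]=0 (border '')
j=10 s[j]='a': π[10]=1 (border 'a')
j=11 s[j]='a': k: 1→0; π[11]=1 (border 'a')
j=12 s[j]='b': π[12]=2 (border 'ab')
j=13 s[j]='b': k: 2→0; π[13]=0 (border '')
j=14 s[j]='a': π[14]=1 (border 'a')
j=15 s[j]='b': π[15]=2 (border 'ab')
j=16 s[j]='b': k: 2→0; π[16]=0 (border '')
j=17 s[j]='a': π[17]=1 (border 'a')
j=18 s[j]='b': π[18]=2 (border 'ab')
j=19 s[j]='b': k: 2→0; π[19]=0 (border '')
j=20 s[j]='a': π[20]=1 (border 'a')
j=21 s[j]='a': k: 1→0; π[21]=1 (border 'a')
j=22 s[j]='a': k: 1→0; π[22]=1 (border 'a')
j=23 s[j]='a': k: 1→0; π[23]=1 (border 'a')
j=24 s[j]='b': π[24]=2 (border 'ab')
j=25 s[j]='a': π[25]=3 (border 'aba')
j=26 s[j]='b': k: 3→1; π[26]=2 (border 'ab')
j=27 s[j]='a': π[27]=3 (border 'aba')

[0, 0, 1, 1, 2, 0, 1, 1, 2, 0, 1, 1, 2, 0, 1, 2, 0, 1, 2, 0, 1, 1, 1, 1, 2, 3, 2, 3]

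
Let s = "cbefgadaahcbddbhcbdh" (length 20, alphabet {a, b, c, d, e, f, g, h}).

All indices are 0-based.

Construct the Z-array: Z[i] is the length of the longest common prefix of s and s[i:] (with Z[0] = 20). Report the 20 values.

[20, 0, 0, 0, 0, 0, 0, 0, 0, 0, 2, 0, 0, 0, 0, 0, 2, 0, 0, 0]

Z[0]=20
i=1: outside box; Z[1]=0
i=2: outside box; Z[2]=0
i=3: outside box; Z[3]=0
i=4: outside box; Z[4]=0
i=5: outside box; Z[5]=0
i=6: outside box; Z[6]=0
i=7: outside box; Z[7]=0
i=8: outside box; Z[8]=0
i=9: outside box; Z[9]=0
i=10: outside box; Z[10]=2 scan→box=[10,12)
i=11: min(r-i=1, Z[1]=0)=0; Z[11]=0
i=12: outside box; Z[12]=0
i=13: outside box; Z[13]=0
i=14: outside box; Z[14]=0
i=15: outside box; Z[15]=0
i=16: outside box; Z[16]=2 scan→box=[16,18)
i=17: min(r-i=1, Z[1]=0)=0; Z[17]=0
i=18: outside box; Z[18]=0
i=19: outside box; Z[19]=0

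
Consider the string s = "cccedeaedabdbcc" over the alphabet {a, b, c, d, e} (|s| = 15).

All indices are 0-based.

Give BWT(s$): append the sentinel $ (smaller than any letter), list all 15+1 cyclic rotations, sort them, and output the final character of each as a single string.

cdedacb$ccebedac

rank  rotation          last
    0  $cccedeaedabdbcc  c
    1  abdbcc$cccedeaed  d
    2  aedabdbcc$cccede  e
    3  bcc$cccedeaedabd  d
    4  bdbcc$cccedeaeda  a
    5  c$cccedeaedabdbc  c
    6  cc$cccedeaedabdb  b
    7  cccedeaedabdbcc$  $
    8  ccedeaedabdbcc$c  c
    9  cedeaedabdbcc$cc  c
   10  dabdbcc$cccedeae  e
   11  dbcc$cccedeaedab  b
   12  deaedabdbcc$ccce  e
   13  eaedabdbcc$ccced  d
   14  edabdbcc$cccedea  a
   15  edeaedabdbcc$ccc  c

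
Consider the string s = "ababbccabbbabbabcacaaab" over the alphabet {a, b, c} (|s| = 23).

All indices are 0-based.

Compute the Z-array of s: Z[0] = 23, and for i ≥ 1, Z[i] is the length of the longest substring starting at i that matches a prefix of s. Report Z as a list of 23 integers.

Z[0]=23
i=1: outside box; Z[1]=0
i=2: outside box; Z[2]=2 extend→box=[2,4)
i=3: min(r-i=1, Z[1]=0)=0; Z[3]=0
i=4: outside box; Z[4]=0
i=5: outside box; Z[5]=0
i=6: outside box; Z[6]=0
i=7: outside box; Z[7]=2 extend→box=[7,9)
i=8: min(r-i=1, Z[1]=0)=0; Z[8]=0
i=9: outside box; Z[9]=0
i=10: outside box; Z[10]=0
i=11: outside box; Z[11]=2 extend→box=[11,13)
i=12: min(r-i=1, Z[1]=0)=0; Z[12]=0
i=13: outside box; Z[13]=0
i=14: outside box; Z[14]=2 extend→box=[14,16)
i=15: min(r-i=1, Z[1]=0)=0; Z[15]=0
i=16: outside box; Z[16]=0
i=17: outside box; Z[17]=1 extend→box=[17,18)
i=18: outside box; Z[18]=0
i=19: outside box; Z[19]=1 extend→box=[19,20)
i=20: outside box; Z[20]=1 extend→box=[20,21)
i=21: outside box; Z[21]=2 extend→box=[21,23)
i=22: min(r-i=1, Z[1]=0)=0; Z[22]=0

[23, 0, 2, 0, 0, 0, 0, 2, 0, 0, 0, 2, 0, 0, 2, 0, 0, 1, 0, 1, 1, 2, 0]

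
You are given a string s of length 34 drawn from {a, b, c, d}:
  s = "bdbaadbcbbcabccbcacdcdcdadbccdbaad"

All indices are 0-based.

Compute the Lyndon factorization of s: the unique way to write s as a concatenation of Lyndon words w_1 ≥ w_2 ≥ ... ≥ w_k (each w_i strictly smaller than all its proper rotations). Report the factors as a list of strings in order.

["bd", "b", "aadbcbbcabccbcacdcdcdadbccdb", "aad"]

emit factor 1: 'bd' (i=0, period=2)
emit factor 2: 'b' (i=2, period=1)
emit factor 3: 'aadbcbbcabccbcacdcdcdadbccdb' (i=3, period=28)
emit factor 4: 'aad' (i=31, period=3)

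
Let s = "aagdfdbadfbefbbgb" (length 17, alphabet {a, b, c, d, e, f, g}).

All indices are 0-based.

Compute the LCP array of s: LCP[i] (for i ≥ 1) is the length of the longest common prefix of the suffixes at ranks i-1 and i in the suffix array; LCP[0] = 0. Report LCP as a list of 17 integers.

[0, 1, 1, 0, 1, 1, 1, 1, 0, 1, 2, 0, 0, 2, 1, 0, 1]

rank | idx | suffix
   0 |   0 | aagdfdbadfbefbbgb
   1 |   7 | adfbefbbgb
   2 |   1 | agdfdbadfbefbbgb
   3 |  16 | b
   4 |   6 | badfbefbbgb
   5 |  13 | bbgb
   6 |  10 | befbbgb
   7 |  14 | bgb
   8 |   5 | dbadfbefbbgb
   9 |   8 | dfbefbbgb
  10 |   3 | dfdbadfbefbbgb
  11 |  11 | efbbgb
  12 |  12 | fbbgb
  13 |   9 | fbefbbgb
  14 |   4 | fdbadfbefbbgb
  15 |  15 | gb
  16 |   2 | gdfdbadfbefbbgb

SA = [0, 7, 1, 16, 6, 13, 10, 14, 5, 8, 3, 11, 12, 9, 4, 15, 2]
i: (SA[i-1],SA[i]) lcp shared
  1: (0,7) 1 'a'
  2: (7,1) 1 'a'
  3: (1,16) 0 ''
  4: (16,6) 1 'b'
  5: (6,13) 1 'b'
  6: (13,10) 1 'b'
  7: (10,14) 1 'b'
  8: (14,5) 0 ''
  9: (5,8) 1 'd'
  10: (8,3) 2 'df'
  11: (3,11) 0 ''
  12: (11,12) 0 ''
  13: (12,9) 2 'fb'
  14: (9,4) 1 'f'
  15: (4,15) 0 ''
  16: (15,2) 1 'g'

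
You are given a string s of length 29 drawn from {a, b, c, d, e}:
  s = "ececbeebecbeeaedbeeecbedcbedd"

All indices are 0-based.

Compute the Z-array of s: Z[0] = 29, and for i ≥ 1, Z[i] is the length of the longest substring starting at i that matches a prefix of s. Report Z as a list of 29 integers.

[29, 0, 2, 0, 0, 1, 1, 0, 2, 0, 0, 1, 1, 0, 1, 0, 0, 1, 1, 2, 0, 0, 1, 0, 0, 0, 1, 0, 0]

Z[0]=29
i=1: i≥r, start 0; Z[1]=0
i=2: i≥r, start 0; Z[2]=2 extend→box=[2,4)
i=3: min(r-i=1, Z[1]=0)=0; Z[3]=0
i=4: i≥r, start 0; Z[4]=0
i=5: i≥r, start 0; Z[5]=1 extend→box=[5,6)
i=6: i≥r, start 0; Z[6]=1 extend→box=[6,7)
i=7: i≥r, start 0; Z[7]=0
i=8: i≥r, start 0; Z[8]=2 extend→box=[8,10)
i=9: min(r-i=1, Z[1]=0)=0; Z[9]=0
i=10: i≥r, start 0; Z[10]=0
i=11: i≥r, start 0; Z[11]=1 extend→box=[11,12)
i=12: i≥r, start 0; Z[12]=1 extend→box=[12,13)
i=13: i≥r, start 0; Z[13]=0
i=14: i≥r, start 0; Z[14]=1 extend→box=[14,15)
i=15: i≥r, start 0; Z[15]=0
i=16: i≥r, start 0; Z[16]=0
i=17: i≥r, start 0; Z[17]=1 extend→box=[17,18)
i=18: i≥r, start 0; Z[18]=1 extend→box=[18,19)
i=19: i≥r, start 0; Z[19]=2 extend→box=[19,21)
i=20: min(r-i=1, Z[1]=0)=0; Z[20]=0
i=21: i≥r, start 0; Z[21]=0
i=22: i≥r, start 0; Z[22]=1 extend→box=[22,23)
i=23: i≥r, start 0; Z[23]=0
i=24: i≥r, start 0; Z[24]=0
i=25: i≥r, start 0; Z[25]=0
i=26: i≥r, start 0; Z[26]=1 extend→box=[26,27)
i=27: i≥r, start 0; Z[27]=0
i=28: i≥r, start 0; Z[28]=0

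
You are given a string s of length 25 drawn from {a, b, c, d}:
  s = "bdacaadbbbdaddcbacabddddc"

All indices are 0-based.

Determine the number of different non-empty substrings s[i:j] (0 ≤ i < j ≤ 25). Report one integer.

289

rank | idx | suffix
   0 |   4 | aadbbbdaddcbacabddddc
   1 |  18 | abddddc
   2 |   2 | acaadbbbdaddcbacabddddc
   3 |  16 | acabddddc
   4 |   5 | adbbbdaddcbacabddddc
   5 |  11 | addcbacabddddc
   6 |  15 | bacabddddc
   7 |   7 | bbbdaddcbacabddddc
   8 |   8 | bbdaddcbacabddddc
   9 |   0 | bdacaadbbbdaddcbacabddddc
  10 |   9 | bdaddcbacabddddc
  11 |  19 | bddddc
  12 |  24 | c
  13 |   3 | caadbbbdaddcbacabddddc
  14 |  17 | cabddddc
  15 |  14 | cbacabddddc
  16 |   1 | dacaadbbbdaddcbacabddddc
  17 |  10 | daddcbacabddddc
  18 |   6 | dbbbdaddcbacabddddc
  19 |  23 | dc
  20 |  13 | dcbacabddddc
  21 |  22 | ddc
  22 |  12 | ddcbacabddddc
  23 |  21 | dddc
  24 |  20 | ddddc

SA = [4, 18, 2, 16, 5, 11, 15, 7, 8, 0, 9, 19, 24, 3, 17, 14, 1, 10, 6, 23, 13, 22, 12, 21, 20]
rank  pair      lcp
   1  s[4:],s[18:]  1  'a'
   2  s[18:],s[2:]  1  'a'
   3  s[2:],s[16:]  3  'aca'
   4  s[16:],s[5:]  1  'a'
   5  s[5:],s[11:]  2  'ad'
   6  s[11:],s[15:]  0  ''
   7  s[15:],s[7:]  1  'b'
   8  s[7:],s[8:]  2  'bb'
   9  s[8:],s[0:]  1  'b'
  10  s[0:],s[9:]  3  'bda'
  11  s[9:],s[19:]  2  'bd'
  12  s[19:],s[24:]  0  ''
  13  s[24:],s[3:]  1  'c'
  14  s[3:],s[17:]  2  'ca'
  15  s[17:],s[14:]  1  'c'
  16  s[14:],s[1:]  0  ''
  17  s[1:],s[10:]  2  'da'
  18  s[10:],s[6:]  1  'd'
  19  s[6:],s[23:]  1  'd'
  20  s[23:],s[13:]  2  'dc'
  21  s[13:],s[22:]  1  'd'
  22  s[22:],s[12:]  3  'ddc'
  23  s[12:],s[21:]  2  'dd'
  24  s[21:],s[20:]  3  'ddd'

n(n+1)/2 = 25·26/2 = 325
Σ LCP = 0 + 1 + 1 + 3 + 1 + 2 + 0 + 1 + 2 + 1 + 3 + 2 + 0 + 1 + 2 + 1 + 0 + 2 + 1 + 1 + 2 + 1 + 3 + 2 + 3 = 36
distinct = 325 − 36 = 289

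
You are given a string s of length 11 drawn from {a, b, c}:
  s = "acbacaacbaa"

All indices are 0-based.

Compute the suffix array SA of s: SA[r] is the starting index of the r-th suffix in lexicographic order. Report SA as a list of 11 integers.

[10, 9, 5, 3, 6, 0, 8, 2, 4, 7, 1]

sorted suffixes:
  #0 SA[0]=10  'a'
  #1 SA[1]=9  'aa'
  #2 SA[2]=5  'aacbaa'
  #3 SA[3]=3  'acaacbaa'
  #4 SA[4]=6  'acbaa'
  #5 SA[5]=0  'acbacaacbaa'
  #6 SA[6]=8  'baa'
  #7 SA[7]=2  'bacaacbaa'
  #8 SA[8]=4  'caacbaa'
  #9 SA[9]=7  'cbaa'
  #10 SA[10]=1  'cbacaacbaa'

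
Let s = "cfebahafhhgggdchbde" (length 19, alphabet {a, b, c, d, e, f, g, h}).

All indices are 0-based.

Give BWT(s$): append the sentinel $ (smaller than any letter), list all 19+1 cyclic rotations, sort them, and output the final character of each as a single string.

ehbeh$dgbdfcagghachf

rank  rotation              last
    0  $cfebahafhhgggdchbde  e
    1  afhhgggdchbde$cfebah  h
    2  ahafhhgggdchbde$cfeb  b
    3  bahafhhgggdchbde$cfe  e
    4  bde$cfebahafhhgggdch  h
    5  cfebahafhhgggdchbde$  $
    6  chbde$cfebahafhhgggd  d
    7  dchbde$cfebahafhhggg  g
    8  de$cfebahafhhgggdchb  b
    9  e$cfebahafhhgggdchbd  d
   10  ebahafhhgggdchbde$cf  f
   11  febahafhhgggdchbde$c  c
   12  fhhgggdchbde$cfebaha  a
   13  gdchbde$cfebahafhhgg  g
   14  ggdchbde$cfebahafhhg  g
   15  gggdchbde$cfebahafhh  h
   16  hafhhgggdchbde$cfeba  a
   17  hbde$cfebahafhhgggdc  c
   18  hgggdchbde$cfebahafh  h
   19  hhgggdchbde$cfebahaf  f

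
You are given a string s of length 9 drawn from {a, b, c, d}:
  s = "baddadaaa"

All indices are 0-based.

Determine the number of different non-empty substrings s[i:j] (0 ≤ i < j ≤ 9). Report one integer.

rank | idx | suffix
   0 |   8 | a
   1 |   7 | aa
   2 |   6 | aaa
   3 |   4 | adaaa
   4 |   1 | addadaaa
   5 |   0 | baddadaaa
   6 |   5 | daaa
   7 |   3 | dadaaa
   8 |   2 | ddadaaa

SA = [8, 7, 6, 4, 1, 0, 5, 3, 2]
[i] adj suffixes → lcp
  [1] 8/7 → 1 ('a')
  [2] 7/6 → 2 ('aa')
  [3] 6/4 → 1 ('a')
  [4] 4/1 → 2 ('ad')
  [5] 1/0 → 0 ('')
  [6] 0/5 → 0 ('')
  [7] 5/3 → 2 ('da')
  [8] 3/2 → 1 ('d')

n(n+1)/2 = 9·10/2 = 45
Σ LCP = 0 + 1 + 2 + 1 + 2 + 0 + 0 + 2 + 1 = 9
distinct = 45 − 9 = 36

36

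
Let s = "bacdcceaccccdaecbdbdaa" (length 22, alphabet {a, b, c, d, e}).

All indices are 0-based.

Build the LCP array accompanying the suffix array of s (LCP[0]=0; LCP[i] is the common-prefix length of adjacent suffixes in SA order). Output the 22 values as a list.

rank | idx | suffix
   0 |  21 | a
   1 |  20 | aa
   2 |   7 | accccdaecbdbdaa
   3 |   1 | acdcceaccccdaecbdbdaa
   4 |  13 | aecbdbdaa
   5 |   0 | bacdcceaccccdaecbdbdaa
   6 |  18 | bdaa
   7 |  16 | bdbdaa
   8 |  15 | cbdbdaa
   9 |   8 | ccccdaecbdbdaa
  10 |   9 | cccdaecbdbdaa
  11 |  10 | ccdaecbdbdaa
  12 |   4 | cceaccccdaecbdbdaa
  13 |  11 | cdaecbdbdaa
  14 |   2 | cdcceaccccdaecbdbdaa
  15 |   5 | ceaccccdaecbdbdaa
  16 |  19 | daa
  17 |  12 | daecbdbdaa
  18 |  17 | dbdaa
  19 |   3 | dcceaccccdaecbdbdaa
  20 |   6 | eaccccdaecbdbdaa
  21 |  14 | ecbdbdaa

SA = [21, 20, 7, 1, 13, 0, 18, 16, 15, 8, 9, 10, 4, 11, 2, 5, 19, 12, 17, 3, 6, 14]
rank  pair      lcp
   1  s[21:],s[20:]  1  'a'
   2  s[20:],s[7:]  1  'a'
   3  s[7:],s[1:]  2  'ac'
   4  s[1:],s[13:]  1  'a'
   5  s[13:],s[0:]  0  ''
   6  s[0:],s[18:]  1  'b'
   7  s[18:],s[16:]  2  'bd'
   8  s[16:],s[15:]  0  ''
   9  s[15:],s[8:]  1  'c'
  10  s[8:],s[9:]  3  'ccc'
  11  s[9:],s[10:]  2  'cc'
  12  s[10:],s[4:]  2  'cc'
  13  s[4:],s[11:]  1  'c'
  14  s[11:],s[2:]  2  'cd'
  15  s[2:],s[5:]  1  'c'
  16  s[5:],s[19:]  0  ''
  17  s[19:],s[12:]  2  'da'
  18  s[12:],s[17:]  1  'd'
  19  s[17:],s[3:]  1  'd'
  20  s[3:],s[6:]  0  ''
  21  s[6:],s[14:]  1  'e'

[0, 1, 1, 2, 1, 0, 1, 2, 0, 1, 3, 2, 2, 1, 2, 1, 0, 2, 1, 1, 0, 1]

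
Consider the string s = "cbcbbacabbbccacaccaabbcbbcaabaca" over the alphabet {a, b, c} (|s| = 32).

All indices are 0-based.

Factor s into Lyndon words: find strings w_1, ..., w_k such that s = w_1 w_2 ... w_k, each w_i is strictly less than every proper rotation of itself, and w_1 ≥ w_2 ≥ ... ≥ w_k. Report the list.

["c", "bc", "b", "b", "ac", "abbbccacacc", "aabbcbbc", "aabac", "a"]

emit factor 1: 'c' (i=0, period=1)
emit factor 2: 'bc' (i=1, period=2)
emit factor 3: 'b' (i=3, period=1)
emit factor 4: 'b' (i=4, period=1)
emit factor 5: 'ac' (i=5, period=2)
emit factor 6: 'abbbccacacc' (i=7, period=11)
emit factor 7: 'aabbcbbc' (i=18, period=8)
emit factor 8: 'aabac' (i=26, period=5)
emit factor 9: 'a' (i=31, period=1)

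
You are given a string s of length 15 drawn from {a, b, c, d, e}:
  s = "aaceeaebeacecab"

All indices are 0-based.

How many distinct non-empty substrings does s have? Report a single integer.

rank→(start, suffix):
  0 → (0, 'aaceeaebeacecab')
  1 → (13, 'ab')
  2 → (9, 'acecab')
  3 → (1, 'aceeaebeacecab')
  4 → (5, 'aebeacecab')
  5 → (14, 'b')
  6 → (7, 'beacecab')
  7 → (12, 'cab')
  8 → (10, 'cecab')
  9 → (2, 'ceeaebeacecab')
  10 → (8, 'eacecab')
  11 → (4, 'eaebeacecab')
  12 → (6, 'ebeacecab')
  13 → (11, 'ecab')
  14 → (3, 'eeaebeacecab')

SA = [0, 13, 9, 1, 5, 14, 7, 12, 10, 2, 8, 4, 6, 11, 3]
[i] adj suffixes → lcp
  [1] 0/13 → 1 ('a')
  [2] 13/9 → 1 ('a')
  [3] 9/1 → 3 ('ace')
  [4] 1/5 → 1 ('a')
  [5] 5/14 → 0 ('')
  [6] 14/7 → 1 ('b')
  [7] 7/12 → 0 ('')
  [8] 12/10 → 1 ('c')
  [9] 10/2 → 2 ('ce')
  [10] 2/8 → 0 ('')
  [11] 8/4 → 2 ('ea')
  [12] 4/6 → 1 ('e')
  [13] 6/11 → 1 ('e')
  [14] 11/3 → 1 ('e')

n(n+1)/2 = 15·16/2 = 120
Σ LCP = 0 + 1 + 1 + 3 + 1 + 0 + 1 + 0 + 1 + 2 + 0 + 2 + 1 + 1 + 1 = 15
distinct = 120 − 15 = 105

105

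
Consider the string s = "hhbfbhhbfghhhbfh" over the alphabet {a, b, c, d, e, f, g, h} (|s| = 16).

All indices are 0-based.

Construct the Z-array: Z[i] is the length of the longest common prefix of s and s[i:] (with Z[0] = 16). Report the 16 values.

Z[0]=16
i=1: fresh scan; Z[1]=1 extend→box=[1,2)
i=2: fresh scan; Z[2]=0
i=3: fresh scan; Z[3]=0
i=4: fresh scan; Z[4]=0
i=5: fresh scan; Z[5]=4 extend→box=[5,9)
i=6: min(r-i=3, Z[1]=1)=1; Z[6]=1
i=7: min(r-i=2, Z[2]=0)=0; Z[7]=0
i=8: min(r-i=1, Z[3]=0)=0; Z[8]=0
i=9: fresh scan; Z[9]=0
i=10: fresh scan; Z[10]=2 extend→box=[10,12)
i=11: min(r-i=1, Z[1]=1)=1; Z[11]=4 extend→box=[11,15)
i=12: min(r-i=3, Z[1]=1)=1; Z[12]=1
i=13: min(r-i=2, Z[2]=0)=0; Z[13]=0
i=14: min(r-i=1, Z[3]=0)=0; Z[14]=0
i=15: fresh scan; Z[15]=1 extend→box=[15,16)

[16, 1, 0, 0, 0, 4, 1, 0, 0, 0, 2, 4, 1, 0, 0, 1]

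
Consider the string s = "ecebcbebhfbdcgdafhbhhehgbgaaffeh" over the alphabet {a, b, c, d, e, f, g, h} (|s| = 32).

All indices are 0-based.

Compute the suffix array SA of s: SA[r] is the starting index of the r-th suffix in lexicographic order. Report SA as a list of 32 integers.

rank | idx | suffix
   0 |  26 | aaffeh
   1 |  27 | affeh
   2 |  15 | afhbhhehgbgaaffeh
   3 |   3 | bcbebhfbdcgdafhbhhehgbgaaffeh
   4 |  10 | bdcgdafhbhhehgbgaaffeh
   5 |   5 | bebhfbdcgdafhbhhehgbgaaffeh
   6 |  24 | bgaaffeh
   7 |   7 | bhfbdcgdafhbhhehgbgaaffeh
   8 |  18 | bhhehgbgaaffeh
   9 |   4 | cbebhfbdcgdafhbhhehgbgaaffeh
  10 |   1 | cebcbebhfbdcgdafhbhhehgbgaaffeh
  11 |  12 | cgdafhbhhehgbgaaffeh
  12 |  14 | dafhbhhehgbgaaffeh
  13 |  11 | dcgdafhbhhehgbgaaffeh
  14 |   2 | ebcbebhfbdcgdafhbhhehgbgaaffeh
  15 |   6 | ebhfbdcgdafhbhhehgbgaaffeh
  16 |   0 | ecebcbebhfbdcgdafhbhhehgbgaaffeh
  17 |  30 | eh
  18 |  21 | ehgbgaaffeh
  19 |   9 | fbdcgdafhbhhehgbgaaffeh
  20 |  29 | feh
  21 |  28 | ffeh
  22 |  16 | fhbhhehgbgaaffeh
  23 |  25 | gaaffeh
  24 |  23 | gbgaaffeh
  25 |  13 | gdafhbhhehgbgaaffeh
  26 |  31 | h
  27 |  17 | hbhhehgbgaaffeh
  28 |  20 | hehgbgaaffeh
  29 |   8 | hfbdcgdafhbhhehgbgaaffeh
  30 |  22 | hgbgaaffeh
  31 |  19 | hhehgbgaaffeh

[26, 27, 15, 3, 10, 5, 24, 7, 18, 4, 1, 12, 14, 11, 2, 6, 0, 30, 21, 9, 29, 28, 16, 25, 23, 13, 31, 17, 20, 8, 22, 19]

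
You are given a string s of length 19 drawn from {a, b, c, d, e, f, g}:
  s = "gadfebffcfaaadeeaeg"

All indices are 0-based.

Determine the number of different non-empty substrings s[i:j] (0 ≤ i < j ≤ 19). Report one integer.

176

rank | idx | suffix
   0 |  10 | aaadeeaeg
   1 |  11 | aadeeaeg
   2 |  12 | adeeaeg
   3 |   1 | adfebffcfaaadeeaeg
   4 |  16 | aeg
   5 |   5 | bffcfaaadeeaeg
   6 |   8 | cfaaadeeaeg
   7 |  13 | deeaeg
   8 |   2 | dfebffcfaaadeeaeg
   9 |  15 | eaeg
  10 |   4 | ebffcfaaadeeaeg
  11 |  14 | eeaeg
  12 |  17 | eg
  13 |   9 | faaadeeaeg
  14 |   7 | fcfaaadeeaeg
  15 |   3 | febffcfaaadeeaeg
  16 |   6 | ffcfaaadeeaeg
  17 |  18 | g
  18 |   0 | gadfebffcfaaadeeaeg

SA = [10, 11, 12, 1, 16, 5, 8, 13, 2, 15, 4, 14, 17, 9, 7, 3, 6, 18, 0]
[i] adj suffixes → lcp
  [1] 10/11 → 2 ('aa')
  [2] 11/12 → 1 ('a')
  [3] 12/1 → 2 ('ad')
  [4] 1/16 → 1 ('a')
  [5] 16/5 → 0 ('')
  [6] 5/8 → 0 ('')
  [7] 8/13 → 0 ('')
  [8] 13/2 → 1 ('d')
  [9] 2/15 → 0 ('')
  [10] 15/4 → 1 ('e')
  [11] 4/14 → 1 ('e')
  [12] 14/17 → 1 ('e')
  [13] 17/9 → 0 ('')
  [14] 9/7 → 1 ('f')
  [15] 7/3 → 1 ('f')
  [16] 3/6 → 1 ('f')
  [17] 6/18 → 0 ('')
  [18] 18/0 → 1 ('g')

n(n+1)/2 = 19·20/2 = 190
Σ LCP = 0 + 2 + 1 + 2 + 1 + 0 + 0 + 0 + 1 + 0 + 1 + 1 + 1 + 0 + 1 + 1 + 1 + 0 + 1 = 14
distinct = 190 − 14 = 176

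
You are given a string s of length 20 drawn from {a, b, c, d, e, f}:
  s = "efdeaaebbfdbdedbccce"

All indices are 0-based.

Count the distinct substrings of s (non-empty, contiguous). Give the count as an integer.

192

sorted suffixes:
  #0 SA[0]=4  'aaebbfdbdedbccce'
  #1 SA[1]=5  'aebbfdbdedbccce'
  #2 SA[2]=7  'bbfdbdedbccce'
  #3 SA[3]=15  'bccce'
  #4 SA[4]=11  'bdedbccce'
  #5 SA[5]=8  'bfdbdedbccce'
  #6 SA[6]=16  'ccce'
  #7 SA[7]=17  'cce'
  #8 SA[8]=18  'ce'
  #9 SA[9]=14  'dbccce'
  #10 SA[10]=10  'dbdedbccce'
  #11 SA[11]=2  'deaaebbfdbdedbccce'
  #12 SA[12]=12  'dedbccce'
  #13 SA[13]=19  'e'
  #14 SA[14]=3  'eaaebbfdbdedbccce'
  #15 SA[15]=6  'ebbfdbdedbccce'
  #16 SA[16]=13  'edbccce'
  #17 SA[17]=0  'efdeaaebbfdbdedbccce'
  #18 SA[18]=9  'fdbdedbccce'
  #19 SA[19]=1  'fdeaaebbfdbdedbccce'

SA = [4, 5, 7, 15, 11, 8, 16, 17, 18, 14, 10, 2, 12, 19, 3, 6, 13, 0, 9, 1]
[i] adj suffixes → lcp
  [1] 4/5 → 1 ('a')
  [2] 5/7 → 0 ('')
  [3] 7/15 → 1 ('b')
  [4] 15/11 → 1 ('b')
  [5] 11/8 → 1 ('b')
  [6] 8/16 → 0 ('')
  [7] 16/17 → 2 ('cc')
  [8] 17/18 → 1 ('c')
  [9] 18/14 → 0 ('')
  [10] 14/10 → 2 ('db')
  [11] 10/2 → 1 ('d')
  [12] 2/12 → 2 ('de')
  [13] 12/19 → 0 ('')
  [14] 19/3 → 1 ('e')
  [15] 3/6 → 1 ('e')
  [16] 6/13 → 1 ('e')
  [17] 13/0 → 1 ('e')
  [18] 0/9 → 0 ('')
  [19] 9/1 → 2 ('fd')

n(n+1)/2 = 20·21/2 = 210
Σ LCP = 0 + 1 + 0 + 1 + 1 + 1 + 0 + 2 + 1 + 0 + 2 + 1 + 2 + 0 + 1 + 1 + 1 + 1 + 0 + 2 = 18
distinct = 210 − 18 = 192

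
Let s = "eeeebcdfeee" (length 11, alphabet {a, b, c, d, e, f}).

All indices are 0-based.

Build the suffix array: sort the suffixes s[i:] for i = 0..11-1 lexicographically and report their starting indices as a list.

rank→(start, suffix):
  0 → (4, 'bcdfeee')
  1 → (5, 'cdfeee')
  2 → (6, 'dfeee')
  3 → (10, 'e')
  4 → (3, 'ebcdfeee')
  5 → (9, 'ee')
  6 → (2, 'eebcdfeee')
  7 → (8, 'eee')
  8 → (1, 'eeebcdfeee')
  9 → (0, 'eeeebcdfeee')
  10 → (7, 'feee')

[4, 5, 6, 10, 3, 9, 2, 8, 1, 0, 7]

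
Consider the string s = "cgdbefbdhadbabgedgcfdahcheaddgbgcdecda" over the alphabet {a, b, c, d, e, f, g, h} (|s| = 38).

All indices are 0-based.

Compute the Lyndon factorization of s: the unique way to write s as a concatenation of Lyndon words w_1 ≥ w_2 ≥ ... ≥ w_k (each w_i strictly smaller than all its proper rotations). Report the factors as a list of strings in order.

emit factor 1: 'cgd' (i=0, period=3)
emit factor 2: 'bef' (i=3, period=3)
emit factor 3: 'bdh' (i=6, period=3)
emit factor 4: 'adb' (i=9, period=3)
emit factor 5: 'abgedgcfdahcheaddgbgcdecd' (i=12, period=25)
emit factor 6: 'a' (i=37, period=1)

["cgd", "bef", "bdh", "adb", "abgedgcfdahcheaddgbgcdecd", "a"]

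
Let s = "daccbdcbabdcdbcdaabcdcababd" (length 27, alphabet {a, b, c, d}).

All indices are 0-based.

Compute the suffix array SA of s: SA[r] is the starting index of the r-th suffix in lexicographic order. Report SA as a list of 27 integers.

[16, 22, 17, 24, 8, 1, 23, 7, 13, 18, 25, 4, 9, 21, 6, 3, 2, 14, 11, 19, 26, 15, 0, 12, 20, 5, 10]

rank | idx | suffix
   0 |  16 | aabcdcababd
   1 |  22 | ababd
   2 |  17 | abcdcababd
   3 |  24 | abd
   4 |   8 | abdcdbcdaabcdcababd
   5 |   1 | accbdcbabdcdbcdaabcdcababd
   6 |  23 | babd
   7 |   7 | babdcdbcdaabcdcababd
   8 |  13 | bcdaabcdcababd
   9 |  18 | bcdcababd
  10 |  25 | bd
  11 |   4 | bdcbabdcdbcdaabcdcababd
  12 |   9 | bdcdbcdaabcdcababd
  13 |  21 | cababd
  14 |   6 | cbabdcdbcdaabcdcababd
  15 |   3 | cbdcbabdcdbcdaabcdcababd
  16 |   2 | ccbdcbabdcdbcdaabcdcababd
  17 |  14 | cdaabcdcababd
  18 |  11 | cdbcdaabcdcababd
  19 |  19 | cdcababd
  20 |  26 | d
  21 |  15 | daabcdcababd
  22 |   0 | daccbdcbabdcdbcdaabcdcababd
  23 |  12 | dbcdaabcdcababd
  24 |  20 | dcababd
  25 |   5 | dcbabdcdbcdaabcdcababd
  26 |  10 | dcdbcdaabcdcababd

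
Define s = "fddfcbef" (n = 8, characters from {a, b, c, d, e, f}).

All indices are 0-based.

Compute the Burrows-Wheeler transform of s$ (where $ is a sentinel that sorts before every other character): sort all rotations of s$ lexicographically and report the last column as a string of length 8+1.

fcffdbed$

rank  rotation   last
    0  $fddfcbef  f
    1  bef$fddfc  c
    2  cbef$fddf  f
    3  ddfcbef$f  f
    4  dfcbef$fd  d
    5  ef$fddfcb  b
    6  f$fddfcbe  e
    7  fcbef$fdd  d
    8  fddfcbef$  $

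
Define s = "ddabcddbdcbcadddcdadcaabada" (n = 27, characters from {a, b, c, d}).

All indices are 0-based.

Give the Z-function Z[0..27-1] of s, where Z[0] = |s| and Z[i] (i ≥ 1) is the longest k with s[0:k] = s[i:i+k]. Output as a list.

[27, 1, 0, 0, 0, 2, 1, 0, 1, 0, 0, 0, 0, 2, 2, 1, 0, 1, 0, 1, 0, 0, 0, 0, 0, 1, 0]

Z[0]=27
i=1: i≥r, start 0; Z[1]=1 scan→box=[1,2)
i=2: i≥r, start 0; Z[2]=0
i=3: i≥r, start 0; Z[3]=0
i=4: i≥r, start 0; Z[4]=0
i=5: i≥r, start 0; Z[5]=2 scan→box=[5,7)
i=6: min(r-i=1, Z[1]=1)=1; Z[6]=1
i=7: i≥r, start 0; Z[7]=0
i=8: i≥r, start 0; Z[8]=1 scan→box=[8,9)
i=9: i≥r, start 0; Z[9]=0
i=10: i≥r, start 0; Z[10]=0
i=11: i≥r, start 0; Z[11]=0
i=12: i≥r, start 0; Z[12]=0
i=13: i≥r, start 0; Z[13]=2 scan→box=[13,15)
i=14: min(r-i=1, Z[1]=1)=1; Z[14]=2 scan→box=[14,16)
i=15: min(r-i=1, Z[1]=1)=1; Z[15]=1
i=16: i≥r, start 0; Z[16]=0
i=17: i≥r, start 0; Z[17]=1 scan→box=[17,18)
i=18: i≥r, start 0; Z[18]=0
i=19: i≥r, start 0; Z[19]=1 scan→box=[19,20)
i=20: i≥r, start 0; Z[20]=0
i=21: i≥r, start 0; Z[21]=0
i=22: i≥r, start 0; Z[22]=0
i=23: i≥r, start 0; Z[23]=0
i=24: i≥r, start 0; Z[24]=0
i=25: i≥r, start 0; Z[25]=1 scan→box=[25,26)
i=26: i≥r, start 0; Z[26]=0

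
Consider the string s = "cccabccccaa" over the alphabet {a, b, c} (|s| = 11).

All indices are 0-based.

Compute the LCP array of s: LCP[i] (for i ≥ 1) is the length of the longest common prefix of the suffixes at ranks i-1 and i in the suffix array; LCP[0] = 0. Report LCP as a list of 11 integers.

rank | idx | suffix
   0 |  10 | a
   1 |   9 | aa
   2 |   3 | abccccaa
   3 |   4 | bccccaa
   4 |   8 | caa
   5 |   2 | cabccccaa
   6 |   7 | ccaa
   7 |   1 | ccabccccaa
   8 |   6 | cccaa
   9 |   0 | cccabccccaa
  10 |   5 | ccccaa

SA = [10, 9, 3, 4, 8, 2, 7, 1, 6, 0, 5]
i: (SA[i-1],SA[i]) lcp shared
  1: (10,9) 1 'a'
  2: (9,3) 1 'a'
  3: (3,4) 0 ''
  4: (4,8) 0 ''
  5: (8,2) 2 'ca'
  6: (2,7) 1 'c'
  7: (7,1) 3 'cca'
  8: (1,6) 2 'cc'
  9: (6,0) 4 'ccca'
  10: (0,5) 3 'ccc'

[0, 1, 1, 0, 0, 2, 1, 3, 2, 4, 3]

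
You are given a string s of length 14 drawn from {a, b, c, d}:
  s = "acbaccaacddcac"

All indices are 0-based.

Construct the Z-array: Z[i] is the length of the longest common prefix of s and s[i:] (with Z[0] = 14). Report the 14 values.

Z[0]=14
i=1: i≥r, start 0; Z[1]=0
i=2: i≥r, start 0; Z[2]=0
i=3: i≥r, start 0; Z[3]=2 grow→box=[3,5)
i=4: min(r-i=1, Z[1]=0)=0; Z[4]=0
i=5: i≥r, start 0; Z[5]=0
i=6: i≥r, start 0; Z[6]=1 grow→box=[6,7)
i=7: i≥r, start 0; Z[7]=2 grow→box=[7,9)
i=8: min(r-i=1, Z[1]=0)=0; Z[8]=0
i=9: i≥r, start 0; Z[9]=0
i=10: i≥r, start 0; Z[10]=0
i=11: i≥r, start 0; Z[11]=0
i=12: i≥r, start 0; Z[12]=2 grow→box=[12,14)
i=13: min(r-i=1, Z[1]=0)=0; Z[13]=0

[14, 0, 0, 2, 0, 0, 1, 2, 0, 0, 0, 0, 2, 0]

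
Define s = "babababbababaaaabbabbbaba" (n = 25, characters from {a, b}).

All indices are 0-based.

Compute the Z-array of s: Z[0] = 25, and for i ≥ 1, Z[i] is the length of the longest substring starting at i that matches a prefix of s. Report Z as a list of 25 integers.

Z[0]=25
i=1: i≥r, start 0; Z[1]=0
i=2: i≥r, start 0; Z[2]=5 scan→box=[2,7)
i=3: min(r-i=4, Z[1]=0)=0; Z[3]=0
i=4: min(r-i=3, Z[2]=5)=3; Z[4]=3
i=5: min(r-i=2, Z[3]=0)=0; Z[5]=0
i=6: min(r-i=1, Z[4]=3)=1; Z[6]=1
i=7: i≥r, start 0; Z[7]=6 scan→box=[7,13)
i=8: min(r-i=5, Z[1]=0)=0; Z[8]=0
i=9: min(r-i=4, Z[2]=5)=4; Z[9]=4
i=10: min(r-i=3, Z[3]=0)=0; Z[10]=0
i=11: min(r-i=2, Z[4]=3)=2; Z[11]=2
i=12: min(r-i=1, Z[5]=0)=0; Z[12]=0
i=13: i≥r, start 0; Z[13]=0
i=14: i≥r, start 0; Z[14]=0
i=15: i≥r, start 0; Z[15]=0
i=16: i≥r, start 0; Z[16]=1 scan→box=[16,17)
i=17: i≥r, start 0; Z[17]=3 scan→box=[17,20)
i=18: min(r-i=2, Z[1]=0)=0; Z[18]=0
i=19: min(r-i=1, Z[2]=5)=1; Z[19]=1
i=20: i≥r, start 0; Z[20]=1 scan→box=[20,21)
i=21: i≥r, start 0; Z[21]=4 scan→box=[21,25)
i=22: min(r-i=3, Z[1]=0)=0; Z[22]=0
i=23: min(r-i=2, Z[2]=5)=2; Z[23]=2
i=24: min(r-i=1, Z[3]=0)=0; Z[24]=0

[25, 0, 5, 0, 3, 0, 1, 6, 0, 4, 0, 2, 0, 0, 0, 0, 1, 3, 0, 1, 1, 4, 0, 2, 0]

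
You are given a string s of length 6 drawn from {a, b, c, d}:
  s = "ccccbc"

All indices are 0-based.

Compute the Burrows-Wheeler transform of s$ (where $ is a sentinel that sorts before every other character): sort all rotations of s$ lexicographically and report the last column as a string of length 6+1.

ccbccc$

rank  rotation last
    0  $ccccbc  c
    1  bc$cccc  c
    2  c$ccccb  b
    3  cbc$ccc  c
    4  ccbc$cc  c
    5  cccbc$c  c
    6  ccccbc$  $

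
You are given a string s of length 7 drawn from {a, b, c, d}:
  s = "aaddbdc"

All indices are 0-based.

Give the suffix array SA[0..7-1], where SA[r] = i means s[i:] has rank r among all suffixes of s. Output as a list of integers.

[0, 1, 4, 6, 3, 5, 2]

rank | idx | suffix
   0 |   0 | aaddbdc
   1 |   1 | addbdc
   2 |   4 | bdc
   3 |   6 | c
   4 |   3 | dbdc
   5 |   5 | dc
   6 |   2 | ddbdc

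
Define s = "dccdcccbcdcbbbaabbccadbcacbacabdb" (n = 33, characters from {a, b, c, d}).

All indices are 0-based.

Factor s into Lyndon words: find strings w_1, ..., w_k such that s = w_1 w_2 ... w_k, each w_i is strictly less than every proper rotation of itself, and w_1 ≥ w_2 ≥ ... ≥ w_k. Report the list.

emit factor 1: 'd' (i=0, period=1)
emit factor 2: 'ccd' (i=1, period=3)
emit factor 3: 'c' (i=4, period=1)
emit factor 4: 'c' (i=5, period=1)
emit factor 5: 'c' (i=6, period=1)
emit factor 6: 'bcdc' (i=7, period=4)
emit factor 7: 'b' (i=11, period=1)
emit factor 8: 'b' (i=12, period=1)
emit factor 9: 'b' (i=13, period=1)
emit factor 10: 'aabbccadbcacbacabdb' (i=14, period=19)

["d", "ccd", "c", "c", "c", "bcdc", "b", "b", "b", "aabbccadbcacbacabdb"]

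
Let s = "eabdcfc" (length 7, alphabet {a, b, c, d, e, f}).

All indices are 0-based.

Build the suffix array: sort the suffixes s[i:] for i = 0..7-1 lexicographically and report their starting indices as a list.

[1, 2, 6, 4, 3, 0, 5]

rank | idx | suffix
   0 |   1 | abdcfc
   1 |   2 | bdcfc
   2 |   6 | c
   3 |   4 | cfc
   4 |   3 | dcfc
   5 |   0 | eabdcfc
   6 |   5 | fc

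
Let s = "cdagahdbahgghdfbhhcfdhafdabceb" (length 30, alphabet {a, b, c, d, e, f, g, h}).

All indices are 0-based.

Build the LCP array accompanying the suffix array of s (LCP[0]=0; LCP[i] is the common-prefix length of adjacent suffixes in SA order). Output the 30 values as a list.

[0, 1, 1, 1, 2, 0, 1, 1, 1, 0, 1, 1, 0, 2, 1, 1, 1, 0, 0, 1, 2, 0, 1, 1, 0, 1, 1, 2, 1, 1]

rank→(start, suffix):
  0 → (25, 'abceb')
  1 → (22, 'afdabceb')
  2 → (2, 'agahdbahgghdfbhhcfdhafdabceb')
  3 → (4, 'ahdbahgghdfbhhcfdhafdabceb')
  4 → (8, 'ahgghdfbhhcfdhafdabceb')
  5 → (29, 'b')
  6 → (7, 'bahgghdfbhhcfdhafdabceb')
  7 → (26, 'bceb')
  8 → (15, 'bhhcfdhafdabceb')
  9 → (0, 'cdagahdbahgghdfbhhcfdhafdabceb')
  10 → (27, 'ceb')
  11 → (18, 'cfdhafdabceb')
  12 → (24, 'dabceb')
  13 → (1, 'dagahdbahgghdfbhhcfdhafdabceb')
  14 → (6, 'dbahgghdfbhhcfdhafdabceb')
  15 → (13, 'dfbhhcfdhafdabceb')
  16 → (20, 'dhafdabceb')
  17 → (28, 'eb')
  18 → (14, 'fbhhcfdhafdabceb')
  19 → (23, 'fdabceb')
  20 → (19, 'fdhafdabceb')
  21 → (3, 'gahdbahgghdfbhhcfdhafdabceb')
  22 → (10, 'gghdfbhhcfdhafdabceb')
  23 → (11, 'ghdfbhhcfdhafdabceb')
  24 → (21, 'hafdabceb')
  25 → (17, 'hcfdhafdabceb')
  26 → (5, 'hdbahgghdfbhhcfdhafdabceb')
  27 → (12, 'hdfbhhcfdhafdabceb')
  28 → (9, 'hgghdfbhhcfdhafdabceb')
  29 → (16, 'hhcfdhafdabceb')

SA = [25, 22, 2, 4, 8, 29, 7, 26, 15, 0, 27, 18, 24, 1, 6, 13, 20, 28, 14, 23, 19, 3, 10, 11, 21, 17, 5, 12, 9, 16]
rank  pair      lcp
   1  s[25:],s[22:]  1  'a'
   2  s[22:],s[2:]  1  'a'
   3  s[2:],s[4:]  1  'a'
   4  s[4:],s[8:]  2  'ah'
   5  s[8:],s[29:]  0  ''
   6  s[29:],s[7:]  1  'b'
   7  s[7:],s[26:]  1  'b'
   8  s[26:],s[15:]  1  'b'
   9  s[15:],s[0:]  0  ''
  10  s[0:],s[27:]  1  'c'
  11  s[27:],s[18:]  1  'c'
  12  s[18:],s[24:]  0  ''
  13  s[24:],s[1:]  2  'da'
  14  s[1:],s[6:]  1  'd'
  15  s[6:],s[13:]  1  'd'
  16  s[13:],s[20:]  1  'd'
  17  s[20:],s[28:]  0  ''
  18  s[28:],s[14:]  0  ''
  19  s[14:],s[23:]  1  'f'
  20  s[23:],s[19:]  2  'fd'
  21  s[19:],s[3:]  0  ''
  22  s[3:],s[10:]  1  'g'
  23  s[10:],s[11:]  1  'g'
  24  s[11:],s[21:]  0  ''
  25  s[21:],s[17:]  1  'h'
  26  s[17:],s[5:]  1  'h'
  27  s[5:],s[12:]  2  'hd'
  28  s[12:],s[9:]  1  'h'
  29  s[9:],s[16:]  1  'h'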